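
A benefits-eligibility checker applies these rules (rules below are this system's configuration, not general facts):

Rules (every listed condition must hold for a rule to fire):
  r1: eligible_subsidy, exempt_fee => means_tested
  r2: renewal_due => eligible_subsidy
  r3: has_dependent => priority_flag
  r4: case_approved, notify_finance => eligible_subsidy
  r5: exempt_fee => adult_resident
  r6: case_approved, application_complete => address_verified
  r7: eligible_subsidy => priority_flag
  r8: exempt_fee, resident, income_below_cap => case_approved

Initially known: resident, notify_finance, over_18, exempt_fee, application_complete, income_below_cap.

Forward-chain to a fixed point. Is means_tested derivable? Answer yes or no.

Round 1: r5 [exempt_fee => adult_resident]; r8 [exempt_fee, resident, income_below_cap => case_approved]. Adds adult_resident, case_approved.
Round 2: r4 [case_approved, notify_finance => eligible_subsidy]; r6 [case_approved, application_complete => address_verified]. Adds eligible_subsidy, address_verified.
Round 3: r1 [eligible_subsidy, exempt_fee => means_tested]; r7 [eligible_subsidy => priority_flag]. Adds means_tested, priority_flag.
means_tested appears in round 3, so it is derivable.

yes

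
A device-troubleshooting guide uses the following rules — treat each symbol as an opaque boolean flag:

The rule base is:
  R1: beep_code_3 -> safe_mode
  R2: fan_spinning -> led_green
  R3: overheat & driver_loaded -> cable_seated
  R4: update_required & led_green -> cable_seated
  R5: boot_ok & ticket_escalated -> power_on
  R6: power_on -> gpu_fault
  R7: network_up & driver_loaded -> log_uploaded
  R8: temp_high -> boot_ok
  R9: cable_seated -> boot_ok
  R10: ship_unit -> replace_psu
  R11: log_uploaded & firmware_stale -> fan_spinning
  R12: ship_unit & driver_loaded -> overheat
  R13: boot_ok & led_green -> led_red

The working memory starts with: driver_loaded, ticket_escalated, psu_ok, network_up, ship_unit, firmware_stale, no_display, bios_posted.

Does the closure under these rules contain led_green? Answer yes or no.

Round 1 fires R7, R10, R12, giving log_uploaded, replace_psu, overheat.
Round 2 fires R3, R11, giving cable_seated, fan_spinning.
Round 3 fires R2, R9, giving led_green, boot_ok.
Round 4 fires R5, R13, giving power_on, led_red.
Round 5 fires R6, giving gpu_fault.
led_green appears in round 3, so it is derivable.

yes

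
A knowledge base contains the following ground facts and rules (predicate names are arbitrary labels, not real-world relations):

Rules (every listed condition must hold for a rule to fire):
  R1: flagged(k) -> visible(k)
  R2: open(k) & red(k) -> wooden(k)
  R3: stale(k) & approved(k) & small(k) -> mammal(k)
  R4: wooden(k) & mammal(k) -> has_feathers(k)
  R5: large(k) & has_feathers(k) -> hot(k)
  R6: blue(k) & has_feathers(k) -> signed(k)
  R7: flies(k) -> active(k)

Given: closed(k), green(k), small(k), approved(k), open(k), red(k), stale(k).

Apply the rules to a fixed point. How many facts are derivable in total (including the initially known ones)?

10

Round 1 fires R2, R3, giving wooden(k), mammal(k).
Round 2 fires R4, giving has_feathers(k).
Closure: {approved(k), closed(k), green(k), has_feathers(k), mammal(k), open(k), red(k), small(k), stale(k), wooden(k)} — 10 facts.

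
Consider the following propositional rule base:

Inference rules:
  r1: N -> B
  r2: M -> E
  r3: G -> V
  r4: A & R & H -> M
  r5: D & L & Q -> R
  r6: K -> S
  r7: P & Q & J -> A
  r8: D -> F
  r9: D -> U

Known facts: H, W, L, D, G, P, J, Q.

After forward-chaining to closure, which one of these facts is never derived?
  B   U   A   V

B

Round 1: r3 [G -> V]; r5 [D & L & Q -> R]; r7 [P & Q & J -> A]; r8 [D -> F]; r9 [D -> U]. Adds V, R, A, F, U.
Round 2: r4 [A & R & H -> M]. Adds M.
Round 3: r2 [M -> E]. Adds E.
Derived: V (round 1), U (round 1), A (round 1). B never appears in any round.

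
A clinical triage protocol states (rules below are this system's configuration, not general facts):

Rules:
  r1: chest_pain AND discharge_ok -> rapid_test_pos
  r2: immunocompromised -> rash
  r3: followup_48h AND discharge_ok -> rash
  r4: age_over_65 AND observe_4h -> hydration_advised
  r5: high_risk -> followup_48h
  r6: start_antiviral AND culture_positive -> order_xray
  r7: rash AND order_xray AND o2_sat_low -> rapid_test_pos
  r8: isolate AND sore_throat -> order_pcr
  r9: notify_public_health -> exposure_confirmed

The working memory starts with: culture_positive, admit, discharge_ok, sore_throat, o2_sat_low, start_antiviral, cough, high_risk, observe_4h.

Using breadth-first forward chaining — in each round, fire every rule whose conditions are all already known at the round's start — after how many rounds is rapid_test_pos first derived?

Round 1 fires r5, r6, giving followup_48h, order_xray.
Round 2 fires r3, giving rash.
Round 3 fires r7, giving rapid_test_pos.
rapid_test_pos first appears in round 3.

3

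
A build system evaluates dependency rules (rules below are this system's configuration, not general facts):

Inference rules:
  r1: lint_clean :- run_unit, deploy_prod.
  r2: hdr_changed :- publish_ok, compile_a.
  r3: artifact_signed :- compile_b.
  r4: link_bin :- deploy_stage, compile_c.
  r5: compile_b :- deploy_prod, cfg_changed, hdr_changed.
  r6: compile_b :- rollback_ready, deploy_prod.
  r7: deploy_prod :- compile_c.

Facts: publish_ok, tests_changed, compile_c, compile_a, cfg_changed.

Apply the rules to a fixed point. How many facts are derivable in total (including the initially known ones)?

9

Round 1: r2 [hdr_changed :- publish_ok, compile_a.]; r7 [deploy_prod :- compile_c.]. Adds hdr_changed, deploy_prod.
Round 2: r5 [compile_b :- deploy_prod, cfg_changed, hdr_changed.]. Adds compile_b.
Round 3: r3 [artifact_signed :- compile_b.]. Adds artifact_signed.
Closure: {artifact_signed, cfg_changed, compile_a, compile_b, compile_c, deploy_prod, hdr_changed, publish_ok, tests_changed} — 9 facts.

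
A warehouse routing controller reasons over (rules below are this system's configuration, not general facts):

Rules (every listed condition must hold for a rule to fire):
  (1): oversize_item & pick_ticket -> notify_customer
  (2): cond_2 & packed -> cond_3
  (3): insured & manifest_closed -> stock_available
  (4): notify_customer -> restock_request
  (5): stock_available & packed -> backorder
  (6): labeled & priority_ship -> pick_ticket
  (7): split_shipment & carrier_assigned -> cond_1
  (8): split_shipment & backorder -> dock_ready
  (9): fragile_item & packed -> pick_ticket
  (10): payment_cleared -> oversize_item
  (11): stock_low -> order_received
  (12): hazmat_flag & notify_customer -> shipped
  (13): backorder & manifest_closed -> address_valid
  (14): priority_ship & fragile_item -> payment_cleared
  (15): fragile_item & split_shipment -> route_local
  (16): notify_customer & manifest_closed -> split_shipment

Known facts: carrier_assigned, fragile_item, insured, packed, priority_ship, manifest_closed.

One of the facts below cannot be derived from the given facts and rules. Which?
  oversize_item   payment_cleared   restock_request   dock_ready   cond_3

Round 1: (3) [insured & manifest_closed -> stock_available]; (9) [fragile_item & packed -> pick_ticket]; (14) [priority_ship & fragile_item -> payment_cleared]. Adds stock_available, pick_ticket, payment_cleared.
Round 2: (5) [stock_available & packed -> backorder]; (10) [payment_cleared -> oversize_item]. Adds backorder, oversize_item.
Round 3: (1) [oversize_item & pick_ticket -> notify_customer]; (13) [backorder & manifest_closed -> address_valid]. Adds notify_customer, address_valid.
Round 4: (4) [notify_customer -> restock_request]; (16) [notify_customer & manifest_closed -> split_shipment]. Adds restock_request, split_shipment.
Round 5: (7) [split_shipment & carrier_assigned -> cond_1]; (8) [split_shipment & backorder -> dock_ready]; (15) [fragile_item & split_shipment -> route_local]. Adds cond_1, dock_ready, route_local.
Derived: dock_ready (round 5), payment_cleared (round 1), restock_request (round 4), oversize_item (round 2). cond_3 never appears in any round.

cond_3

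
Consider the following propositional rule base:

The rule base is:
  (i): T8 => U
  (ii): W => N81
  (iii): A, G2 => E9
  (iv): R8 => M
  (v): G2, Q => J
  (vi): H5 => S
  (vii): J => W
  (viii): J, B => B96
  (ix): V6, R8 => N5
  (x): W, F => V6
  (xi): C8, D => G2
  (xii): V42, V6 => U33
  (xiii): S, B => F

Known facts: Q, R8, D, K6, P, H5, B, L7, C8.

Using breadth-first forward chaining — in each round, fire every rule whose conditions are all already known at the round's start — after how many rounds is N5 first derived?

5

Round 1: (iv) [R8 => M]; (vi) [H5 => S]; (xi) [C8, D => G2]. Adds M, S, G2.
Round 2: (v) [G2, Q => J]; (xiii) [S, B => F]. Adds J, F.
Round 3: (vii) [J => W]; (viii) [J, B => B96]. Adds W, B96.
Round 4: (ii) [W => N81]; (x) [W, F => V6]. Adds N81, V6.
Round 5: (ix) [V6, R8 => N5]. Adds N5.
N5 first appears in round 5.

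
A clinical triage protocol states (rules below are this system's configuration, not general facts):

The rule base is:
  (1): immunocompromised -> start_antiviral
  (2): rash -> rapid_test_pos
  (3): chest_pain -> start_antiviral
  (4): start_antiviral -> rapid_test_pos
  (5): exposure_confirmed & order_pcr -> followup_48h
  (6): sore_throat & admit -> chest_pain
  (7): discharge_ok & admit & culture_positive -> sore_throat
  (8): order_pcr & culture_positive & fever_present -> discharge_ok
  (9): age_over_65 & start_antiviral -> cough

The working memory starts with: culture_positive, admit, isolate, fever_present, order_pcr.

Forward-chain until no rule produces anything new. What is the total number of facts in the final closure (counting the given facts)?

Round 1 fires (8), giving discharge_ok.
Round 2 fires (7), giving sore_throat.
Round 3 fires (6), giving chest_pain.
Round 4 fires (3), giving start_antiviral.
Round 5 fires (4), giving rapid_test_pos.
Closure: {admit, chest_pain, culture_positive, discharge_ok, fever_present, isolate, order_pcr, rapid_test_pos, sore_throat, start_antiviral} — 10 facts.

10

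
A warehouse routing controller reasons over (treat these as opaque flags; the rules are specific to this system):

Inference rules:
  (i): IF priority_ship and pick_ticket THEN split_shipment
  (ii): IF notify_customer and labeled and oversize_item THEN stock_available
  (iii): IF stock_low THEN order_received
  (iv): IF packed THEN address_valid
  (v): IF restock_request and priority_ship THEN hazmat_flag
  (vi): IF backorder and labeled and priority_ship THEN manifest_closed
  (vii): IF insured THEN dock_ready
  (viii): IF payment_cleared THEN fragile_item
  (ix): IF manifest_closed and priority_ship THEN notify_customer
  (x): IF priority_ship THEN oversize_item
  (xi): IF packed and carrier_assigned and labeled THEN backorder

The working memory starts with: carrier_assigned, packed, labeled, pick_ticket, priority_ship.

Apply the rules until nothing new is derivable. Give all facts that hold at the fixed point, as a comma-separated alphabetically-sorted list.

Round 1 — (i), (iv), (x), (xi), derive split_shipment, address_valid, oversize_item, backorder.
Round 2 — (vi), derive manifest_closed.
Round 3 — (ix), derive notify_customer.
Round 4 — (ii), derive stock_available.

address_valid, backorder, carrier_assigned, labeled, manifest_closed, notify_customer, oversize_item, packed, pick_ticket, priority_ship, split_shipment, stock_available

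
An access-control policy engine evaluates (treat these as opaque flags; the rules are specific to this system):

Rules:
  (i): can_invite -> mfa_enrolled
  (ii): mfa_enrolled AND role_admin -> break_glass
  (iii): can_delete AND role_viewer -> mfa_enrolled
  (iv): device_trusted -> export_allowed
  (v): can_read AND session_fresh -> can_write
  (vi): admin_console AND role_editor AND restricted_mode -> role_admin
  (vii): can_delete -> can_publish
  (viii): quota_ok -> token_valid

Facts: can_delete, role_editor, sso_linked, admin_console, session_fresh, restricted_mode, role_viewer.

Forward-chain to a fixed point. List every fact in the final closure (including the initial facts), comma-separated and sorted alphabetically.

admin_console, break_glass, can_delete, can_publish, mfa_enrolled, restricted_mode, role_admin, role_editor, role_viewer, session_fresh, sso_linked

Round 1 fires (iii), (vi), (vii), giving mfa_enrolled, role_admin, can_publish.
Round 2 fires (ii), giving break_glass.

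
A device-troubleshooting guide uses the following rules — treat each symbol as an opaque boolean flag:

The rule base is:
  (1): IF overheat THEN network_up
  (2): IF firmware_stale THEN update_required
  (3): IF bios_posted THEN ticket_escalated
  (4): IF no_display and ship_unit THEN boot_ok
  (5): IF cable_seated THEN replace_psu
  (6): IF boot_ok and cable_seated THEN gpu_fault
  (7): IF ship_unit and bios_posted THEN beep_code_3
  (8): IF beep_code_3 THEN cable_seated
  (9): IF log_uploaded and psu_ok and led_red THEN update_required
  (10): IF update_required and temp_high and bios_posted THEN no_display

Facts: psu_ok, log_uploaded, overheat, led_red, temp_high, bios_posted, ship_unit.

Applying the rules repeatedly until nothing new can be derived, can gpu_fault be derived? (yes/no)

Round 1: (1) [IF overheat THEN network_up]; (3) [IF bios_posted THEN ticket_escalated]; (7) [IF ship_unit and bios_posted THEN beep_code_3]; (9) [IF log_uploaded and psu_ok and led_red THEN update_required]. Adds network_up, ticket_escalated, beep_code_3, update_required.
Round 2: (8) [IF beep_code_3 THEN cable_seated]; (10) [IF update_required and temp_high and bios_posted THEN no_display]. Adds cable_seated, no_display.
Round 3: (4) [IF no_display and ship_unit THEN boot_ok]; (5) [IF cable_seated THEN replace_psu]. Adds boot_ok, replace_psu.
Round 4: (6) [IF boot_ok and cable_seated THEN gpu_fault]. Adds gpu_fault.
gpu_fault appears in round 4, so it is derivable.

yes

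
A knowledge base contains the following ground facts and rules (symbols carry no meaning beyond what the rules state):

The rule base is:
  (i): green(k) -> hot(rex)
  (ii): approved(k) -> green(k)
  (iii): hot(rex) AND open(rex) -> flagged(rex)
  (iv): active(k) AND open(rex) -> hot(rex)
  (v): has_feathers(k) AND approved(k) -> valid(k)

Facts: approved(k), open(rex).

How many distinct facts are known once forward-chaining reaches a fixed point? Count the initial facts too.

Round 1: (ii) [approved(k) -> green(k)]. New: green(k).
Round 2: (i) [green(k) -> hot(rex)]. New: hot(rex).
Round 3: (iii) [hot(rex) AND open(rex) -> flagged(rex)]. New: flagged(rex).
Closure: {approved(k), flagged(rex), green(k), hot(rex), open(rex)} — 5 facts.

5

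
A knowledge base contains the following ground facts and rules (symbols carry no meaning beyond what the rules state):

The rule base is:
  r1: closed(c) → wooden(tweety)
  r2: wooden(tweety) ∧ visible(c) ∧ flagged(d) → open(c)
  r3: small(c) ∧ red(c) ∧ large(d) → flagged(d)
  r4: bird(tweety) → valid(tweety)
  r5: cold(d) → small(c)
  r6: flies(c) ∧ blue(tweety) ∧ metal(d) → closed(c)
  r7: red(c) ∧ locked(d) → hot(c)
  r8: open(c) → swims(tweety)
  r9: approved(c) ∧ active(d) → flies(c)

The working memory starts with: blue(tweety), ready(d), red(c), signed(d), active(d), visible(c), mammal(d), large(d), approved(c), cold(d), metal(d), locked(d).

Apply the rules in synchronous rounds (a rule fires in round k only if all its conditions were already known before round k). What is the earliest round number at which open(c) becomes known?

4

Round 1: r5 [cold(d) → small(c)]; r7 [red(c) ∧ locked(d) → hot(c)]; r9 [approved(c) ∧ active(d) → flies(c)]. Adds small(c), hot(c), flies(c).
Round 2: r3 [small(c) ∧ red(c) ∧ large(d) → flagged(d)]; r6 [flies(c) ∧ blue(tweety) ∧ metal(d) → closed(c)]. Adds flagged(d), closed(c).
Round 3: r1 [closed(c) → wooden(tweety)]. Adds wooden(tweety).
Round 4: r2 [wooden(tweety) ∧ visible(c) ∧ flagged(d) → open(c)]. Adds open(c).
open(c) first appears in round 4.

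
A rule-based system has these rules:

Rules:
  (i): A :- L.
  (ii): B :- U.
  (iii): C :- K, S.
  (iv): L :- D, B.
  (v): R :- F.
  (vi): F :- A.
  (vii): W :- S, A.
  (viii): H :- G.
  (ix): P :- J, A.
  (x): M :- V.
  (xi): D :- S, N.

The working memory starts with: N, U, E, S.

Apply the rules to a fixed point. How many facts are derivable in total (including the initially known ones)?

Round 1: (ii) [B :- U.]; (xi) [D :- S, N.]. Adds B, D.
Round 2: (iv) [L :- D, B.]. Adds L.
Round 3: (i) [A :- L.]. Adds A.
Round 4: (vi) [F :- A.]; (vii) [W :- S, A.]. Adds F, W.
Round 5: (v) [R :- F.]. Adds R.
Closure: {A, B, D, E, F, L, N, R, S, U, W} — 11 facts.

11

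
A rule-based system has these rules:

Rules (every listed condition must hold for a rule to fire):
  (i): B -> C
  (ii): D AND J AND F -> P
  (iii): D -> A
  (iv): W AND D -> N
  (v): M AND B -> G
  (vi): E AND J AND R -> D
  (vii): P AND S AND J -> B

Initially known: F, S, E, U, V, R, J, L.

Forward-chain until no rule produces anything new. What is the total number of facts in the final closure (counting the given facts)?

13

Round 1: (vi) [E AND J AND R -> D]. Adds D.
Round 2: (ii) [D AND J AND F -> P]; (iii) [D -> A]. Adds P, A.
Round 3: (vii) [P AND S AND J -> B]. Adds B.
Round 4: (i) [B -> C]. Adds C.
Closure: {A, B, C, D, E, F, J, L, P, R, S, U, V} — 13 facts.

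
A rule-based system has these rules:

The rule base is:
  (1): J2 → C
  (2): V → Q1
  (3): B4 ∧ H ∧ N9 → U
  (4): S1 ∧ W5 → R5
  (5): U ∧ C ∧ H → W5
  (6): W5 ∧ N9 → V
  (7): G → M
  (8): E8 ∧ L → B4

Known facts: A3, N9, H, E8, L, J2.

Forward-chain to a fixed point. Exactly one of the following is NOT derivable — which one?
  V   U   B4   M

Round 1: (1) [J2 → C]; (8) [E8 ∧ L → B4]. New: C, B4.
Round 2: (3) [B4 ∧ H ∧ N9 → U]. New: U.
Round 3: (5) [U ∧ C ∧ H → W5]. New: W5.
Round 4: (6) [W5 ∧ N9 → V]. New: V.
Round 5: (2) [V → Q1]. New: Q1.
Derived: B4 (round 1), U (round 2), V (round 4). M never appears in any round.

M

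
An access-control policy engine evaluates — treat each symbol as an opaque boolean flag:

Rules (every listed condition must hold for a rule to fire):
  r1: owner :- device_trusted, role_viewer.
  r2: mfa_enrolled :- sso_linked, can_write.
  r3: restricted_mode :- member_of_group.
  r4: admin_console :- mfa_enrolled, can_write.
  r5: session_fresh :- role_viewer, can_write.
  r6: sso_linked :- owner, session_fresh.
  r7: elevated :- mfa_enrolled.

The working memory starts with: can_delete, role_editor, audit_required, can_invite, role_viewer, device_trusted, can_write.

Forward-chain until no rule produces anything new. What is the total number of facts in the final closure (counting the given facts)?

13

Round 1: r1 [owner :- device_trusted, role_viewer.]; r5 [session_fresh :- role_viewer, can_write.]. Adds owner, session_fresh.
Round 2: r6 [sso_linked :- owner, session_fresh.]. Adds sso_linked.
Round 3: r2 [mfa_enrolled :- sso_linked, can_write.]. Adds mfa_enrolled.
Round 4: r4 [admin_console :- mfa_enrolled, can_write.]; r7 [elevated :- mfa_enrolled.]. Adds admin_console, elevated.
Closure: {admin_console, audit_required, can_delete, can_invite, can_write, device_trusted, elevated, mfa_enrolled, owner, role_editor, role_viewer, session_fresh, sso_linked} — 13 facts.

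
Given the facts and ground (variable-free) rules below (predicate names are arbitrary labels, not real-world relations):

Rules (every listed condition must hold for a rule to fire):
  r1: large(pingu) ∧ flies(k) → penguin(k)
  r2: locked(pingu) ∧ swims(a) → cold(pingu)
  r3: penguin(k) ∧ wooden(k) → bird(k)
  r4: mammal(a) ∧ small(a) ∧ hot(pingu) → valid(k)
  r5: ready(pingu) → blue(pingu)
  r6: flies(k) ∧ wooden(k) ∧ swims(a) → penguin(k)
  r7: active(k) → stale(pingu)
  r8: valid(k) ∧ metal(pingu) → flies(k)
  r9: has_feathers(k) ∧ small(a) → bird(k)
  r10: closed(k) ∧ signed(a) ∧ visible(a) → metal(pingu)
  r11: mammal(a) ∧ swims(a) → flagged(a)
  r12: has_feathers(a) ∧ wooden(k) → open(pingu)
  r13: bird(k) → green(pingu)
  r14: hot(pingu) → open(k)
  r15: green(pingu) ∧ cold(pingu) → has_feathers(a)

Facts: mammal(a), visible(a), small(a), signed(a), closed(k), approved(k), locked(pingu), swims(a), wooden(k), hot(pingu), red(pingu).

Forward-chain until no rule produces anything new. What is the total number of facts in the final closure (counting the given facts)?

[1] r2 [locked(pingu) ∧ swims(a) → cold(pingu)]; r4 [mammal(a) ∧ small(a) ∧ hot(pingu) → valid(k)]; r10 [closed(k) ∧ signed(a) ∧ visible(a) → metal(pingu)]; r11 [mammal(a) ∧ swims(a) → flagged(a)]; r14 [hot(pingu) → open(k)]. ⇒ new: cold(pingu), valid(k), metal(pingu), flagged(a), open(k).
[2] r8 [valid(k) ∧ metal(pingu) → flies(k)]. ⇒ new: flies(k).
[3] r6 [flies(k) ∧ wooden(k) ∧ swims(a) → penguin(k)]. ⇒ new: penguin(k).
[4] r3 [penguin(k) ∧ wooden(k) → bird(k)]. ⇒ new: bird(k).
[5] r13 [bird(k) → green(pingu)]. ⇒ new: green(pingu).
[6] r15 [green(pingu) ∧ cold(pingu) → has_feathers(a)]. ⇒ new: has_feathers(a).
[7] r12 [has_feathers(a) ∧ wooden(k) → open(pingu)]. ⇒ new: open(pingu).
Closure: {approved(k), bird(k), closed(k), cold(pingu), flagged(a), flies(k), green(pingu), has_feathers(a), hot(pingu), locked(pingu), mammal(a), metal(pingu), open(k), open(pingu), penguin(k), red(pingu), signed(a), small(a), swims(a), valid(k), visible(a), wooden(k)} — 22 facts.

22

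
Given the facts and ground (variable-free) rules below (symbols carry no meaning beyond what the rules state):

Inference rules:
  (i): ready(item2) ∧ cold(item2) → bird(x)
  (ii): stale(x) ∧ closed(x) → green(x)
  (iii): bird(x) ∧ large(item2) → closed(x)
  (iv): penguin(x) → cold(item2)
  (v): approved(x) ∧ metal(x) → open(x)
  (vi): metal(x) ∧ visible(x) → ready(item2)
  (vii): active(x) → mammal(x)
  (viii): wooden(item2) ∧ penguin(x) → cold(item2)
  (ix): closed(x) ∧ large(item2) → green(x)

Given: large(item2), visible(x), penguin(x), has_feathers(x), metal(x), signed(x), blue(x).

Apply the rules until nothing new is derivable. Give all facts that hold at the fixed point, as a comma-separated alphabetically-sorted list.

[1] (iv) [penguin(x) → cold(item2)]; (vi) [metal(x) ∧ visible(x) → ready(item2)]. ⇒ new: cold(item2), ready(item2).
[2] (i) [ready(item2) ∧ cold(item2) → bird(x)]. ⇒ new: bird(x).
[3] (iii) [bird(x) ∧ large(item2) → closed(x)]. ⇒ new: closed(x).
[4] (ix) [closed(x) ∧ large(item2) → green(x)]. ⇒ new: green(x).

bird(x), blue(x), closed(x), cold(item2), green(x), has_feathers(x), large(item2), metal(x), penguin(x), ready(item2), signed(x), visible(x)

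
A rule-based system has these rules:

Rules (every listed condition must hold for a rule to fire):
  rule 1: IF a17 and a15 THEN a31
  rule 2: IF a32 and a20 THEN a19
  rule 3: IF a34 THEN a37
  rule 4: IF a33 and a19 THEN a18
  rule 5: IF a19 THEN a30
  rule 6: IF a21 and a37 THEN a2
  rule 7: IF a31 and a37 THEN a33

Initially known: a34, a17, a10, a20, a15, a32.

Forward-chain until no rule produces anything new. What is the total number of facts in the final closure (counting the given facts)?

12

[1] rule 1 [IF a17 and a15 THEN a31]; rule 2 [IF a32 and a20 THEN a19]; rule 3 [IF a34 THEN a37]. ⇒ new: a31, a19, a37.
[2] rule 5 [IF a19 THEN a30]; rule 7 [IF a31 and a37 THEN a33]. ⇒ new: a30, a33.
[3] rule 4 [IF a33 and a19 THEN a18]. ⇒ new: a18.
Closure: {a10, a15, a17, a18, a19, a20, a30, a31, a32, a33, a34, a37} — 12 facts.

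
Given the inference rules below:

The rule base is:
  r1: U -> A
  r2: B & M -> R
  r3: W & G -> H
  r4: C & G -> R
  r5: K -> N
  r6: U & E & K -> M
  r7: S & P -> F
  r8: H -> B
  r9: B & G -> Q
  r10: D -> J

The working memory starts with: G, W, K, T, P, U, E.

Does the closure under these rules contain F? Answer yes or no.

Round 1 — r1, r3, r5, r6, derive A, H, N, M.
Round 2 — r8, derive B.
Round 3 — r2, r9, derive R, Q.
Fixed point reached. F is concluded only by r7; r7 needs S (never derived).

no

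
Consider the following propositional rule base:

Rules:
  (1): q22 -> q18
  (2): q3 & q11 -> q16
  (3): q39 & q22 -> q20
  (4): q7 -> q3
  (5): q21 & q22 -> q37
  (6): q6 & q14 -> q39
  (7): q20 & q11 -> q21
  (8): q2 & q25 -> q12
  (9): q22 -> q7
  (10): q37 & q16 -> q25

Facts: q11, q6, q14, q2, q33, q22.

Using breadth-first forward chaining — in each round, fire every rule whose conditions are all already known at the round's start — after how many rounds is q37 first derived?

4

Round 1 — (1), (6), (9), derive q18, q39, q7.
Round 2 — (3), (4), derive q20, q3.
Round 3 — (2), (7), derive q16, q21.
Round 4 — (5), derive q37.
q37 first appears in round 4.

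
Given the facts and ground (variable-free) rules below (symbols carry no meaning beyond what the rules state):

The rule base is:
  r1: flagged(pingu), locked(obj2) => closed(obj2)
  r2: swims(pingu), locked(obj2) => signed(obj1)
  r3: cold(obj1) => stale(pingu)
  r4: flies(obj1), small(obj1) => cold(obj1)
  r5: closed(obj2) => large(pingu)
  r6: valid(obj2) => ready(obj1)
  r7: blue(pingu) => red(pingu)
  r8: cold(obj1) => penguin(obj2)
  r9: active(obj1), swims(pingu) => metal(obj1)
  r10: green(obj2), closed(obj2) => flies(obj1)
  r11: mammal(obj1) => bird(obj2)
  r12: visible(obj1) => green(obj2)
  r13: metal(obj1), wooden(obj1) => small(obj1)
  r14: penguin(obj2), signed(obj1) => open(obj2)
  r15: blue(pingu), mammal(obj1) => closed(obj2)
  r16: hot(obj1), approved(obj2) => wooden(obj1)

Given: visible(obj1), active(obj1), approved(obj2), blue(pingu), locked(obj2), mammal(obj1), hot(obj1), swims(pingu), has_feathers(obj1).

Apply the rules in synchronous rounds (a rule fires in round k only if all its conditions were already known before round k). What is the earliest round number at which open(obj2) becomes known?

5

Round 1 — r2, r7, r9, r11, r12, r15, r16, derive signed(obj1), red(pingu), metal(obj1), bird(obj2), green(obj2), closed(obj2), wooden(obj1).
Round 2 — r5, r10, r13, derive large(pingu), flies(obj1), small(obj1).
Round 3 — r4, derive cold(obj1).
Round 4 — r3, r8, derive stale(pingu), penguin(obj2).
Round 5 — r14, derive open(obj2).
open(obj2) first appears in round 5.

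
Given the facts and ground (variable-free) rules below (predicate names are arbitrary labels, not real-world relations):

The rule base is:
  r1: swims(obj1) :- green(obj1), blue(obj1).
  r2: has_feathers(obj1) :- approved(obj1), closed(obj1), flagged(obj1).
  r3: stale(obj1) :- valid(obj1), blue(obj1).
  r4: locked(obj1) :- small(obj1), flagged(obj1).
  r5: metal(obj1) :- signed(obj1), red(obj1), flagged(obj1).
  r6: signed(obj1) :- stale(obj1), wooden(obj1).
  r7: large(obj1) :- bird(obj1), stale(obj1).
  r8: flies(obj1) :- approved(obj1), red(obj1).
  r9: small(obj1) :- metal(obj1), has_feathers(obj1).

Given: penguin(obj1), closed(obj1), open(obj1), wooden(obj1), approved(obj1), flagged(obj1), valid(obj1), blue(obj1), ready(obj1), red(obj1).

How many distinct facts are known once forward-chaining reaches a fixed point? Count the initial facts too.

Round 1 fires r2, r3, r8, giving has_feathers(obj1), stale(obj1), flies(obj1).
Round 2 fires r6, giving signed(obj1).
Round 3 fires r5, giving metal(obj1).
Round 4 fires r9, giving small(obj1).
Round 5 fires r4, giving locked(obj1).
Closure: {approved(obj1), blue(obj1), closed(obj1), flagged(obj1), flies(obj1), has_feathers(obj1), locked(obj1), metal(obj1), open(obj1), penguin(obj1), ready(obj1), red(obj1), signed(obj1), small(obj1), stale(obj1), valid(obj1), wooden(obj1)} — 17 facts.

17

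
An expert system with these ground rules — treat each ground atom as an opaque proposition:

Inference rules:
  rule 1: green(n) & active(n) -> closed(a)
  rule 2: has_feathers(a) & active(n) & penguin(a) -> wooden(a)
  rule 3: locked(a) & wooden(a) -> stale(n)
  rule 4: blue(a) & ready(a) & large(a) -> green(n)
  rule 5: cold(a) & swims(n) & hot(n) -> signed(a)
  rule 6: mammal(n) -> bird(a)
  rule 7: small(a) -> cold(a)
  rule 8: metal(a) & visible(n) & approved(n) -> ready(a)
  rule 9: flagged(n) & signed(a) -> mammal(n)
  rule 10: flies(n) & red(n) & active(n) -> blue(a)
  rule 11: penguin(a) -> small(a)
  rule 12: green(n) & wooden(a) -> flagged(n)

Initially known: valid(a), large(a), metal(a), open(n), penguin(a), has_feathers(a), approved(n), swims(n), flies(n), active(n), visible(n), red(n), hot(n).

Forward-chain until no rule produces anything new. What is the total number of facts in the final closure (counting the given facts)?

24

Round 1: rule 2 [has_feathers(a) & active(n) & penguin(a) -> wooden(a)]; rule 8 [metal(a) & visible(n) & approved(n) -> ready(a)]; rule 10 [flies(n) & red(n) & active(n) -> blue(a)]; rule 11 [penguin(a) -> small(a)]. New: wooden(a), ready(a), blue(a), small(a).
Round 2: rule 4 [blue(a) & ready(a) & large(a) -> green(n)]; rule 7 [small(a) -> cold(a)]. New: green(n), cold(a).
Round 3: rule 1 [green(n) & active(n) -> closed(a)]; rule 5 [cold(a) & swims(n) & hot(n) -> signed(a)]; rule 12 [green(n) & wooden(a) -> flagged(n)]. New: closed(a), signed(a), flagged(n).
Round 4: rule 9 [flagged(n) & signed(a) -> mammal(n)]. New: mammal(n).
Round 5: rule 6 [mammal(n) -> bird(a)]. New: bird(a).
Closure: {active(n), approved(n), bird(a), blue(a), closed(a), cold(a), flagged(n), flies(n), green(n), has_feathers(a), hot(n), large(a), mammal(n), metal(a), open(n), penguin(a), ready(a), red(n), signed(a), small(a), swims(n), valid(a), visible(n), wooden(a)} — 24 facts.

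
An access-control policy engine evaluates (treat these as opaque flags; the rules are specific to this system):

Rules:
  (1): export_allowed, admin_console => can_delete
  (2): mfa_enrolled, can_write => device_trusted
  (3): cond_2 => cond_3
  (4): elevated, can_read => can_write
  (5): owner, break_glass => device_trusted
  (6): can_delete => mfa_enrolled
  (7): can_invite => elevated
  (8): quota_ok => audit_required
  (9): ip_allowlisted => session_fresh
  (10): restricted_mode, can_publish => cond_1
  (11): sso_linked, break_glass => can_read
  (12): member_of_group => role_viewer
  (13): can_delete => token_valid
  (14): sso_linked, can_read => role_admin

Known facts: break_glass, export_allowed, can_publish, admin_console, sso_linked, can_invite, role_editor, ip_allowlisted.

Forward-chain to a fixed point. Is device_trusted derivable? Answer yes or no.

yes

[1] (1) [export_allowed, admin_console => can_delete]; (7) [can_invite => elevated]; (9) [ip_allowlisted => session_fresh]; (11) [sso_linked, break_glass => can_read]. ⇒ new: can_delete, elevated, session_fresh, can_read.
[2] (4) [elevated, can_read => can_write]; (6) [can_delete => mfa_enrolled]; (13) [can_delete => token_valid]; (14) [sso_linked, can_read => role_admin]. ⇒ new: can_write, mfa_enrolled, token_valid, role_admin.
[3] (2) [mfa_enrolled, can_write => device_trusted]. ⇒ new: device_trusted.
device_trusted appears in round 3, so it is derivable.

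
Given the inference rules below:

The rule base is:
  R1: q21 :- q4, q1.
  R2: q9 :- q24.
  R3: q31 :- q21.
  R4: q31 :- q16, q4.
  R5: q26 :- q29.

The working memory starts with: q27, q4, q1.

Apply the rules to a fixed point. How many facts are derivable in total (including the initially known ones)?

Round 1 fires R1, giving q21.
Round 2 fires R3, giving q31.
Closure: {q1, q21, q27, q31, q4} — 5 facts.

5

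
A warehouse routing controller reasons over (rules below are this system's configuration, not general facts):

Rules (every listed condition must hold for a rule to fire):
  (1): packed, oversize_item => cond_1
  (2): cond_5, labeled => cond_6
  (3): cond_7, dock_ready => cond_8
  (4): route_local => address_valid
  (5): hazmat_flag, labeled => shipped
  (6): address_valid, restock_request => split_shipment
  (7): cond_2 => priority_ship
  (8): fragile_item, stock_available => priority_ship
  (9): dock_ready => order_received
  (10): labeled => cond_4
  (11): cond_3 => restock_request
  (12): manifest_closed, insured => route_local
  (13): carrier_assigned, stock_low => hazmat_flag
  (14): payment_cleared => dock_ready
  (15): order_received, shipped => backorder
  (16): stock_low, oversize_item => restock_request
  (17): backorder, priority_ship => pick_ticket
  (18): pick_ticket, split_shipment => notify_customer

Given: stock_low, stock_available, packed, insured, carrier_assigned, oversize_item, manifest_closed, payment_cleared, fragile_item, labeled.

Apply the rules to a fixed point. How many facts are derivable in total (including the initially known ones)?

24

Round 1 fires (1), (8), (10), (12), (13), (14), (16), giving cond_1, priority_ship, cond_4, route_local, hazmat_flag, dock_ready, restock_request.
Round 2 fires (4), (5), (9), giving address_valid, shipped, order_received.
Round 3 fires (6), (15), giving split_shipment, backorder.
Round 4 fires (17), giving pick_ticket.
Round 5 fires (18), giving notify_customer.
Closure: {address_valid, backorder, carrier_assigned, cond_1, cond_4, dock_ready, fragile_item, hazmat_flag, insured, labeled, manifest_closed, notify_customer, order_received, oversize_item, packed, payment_cleared, pick_ticket, priority_ship, restock_request, route_local, shipped, split_shipment, stock_available, stock_low} — 24 facts.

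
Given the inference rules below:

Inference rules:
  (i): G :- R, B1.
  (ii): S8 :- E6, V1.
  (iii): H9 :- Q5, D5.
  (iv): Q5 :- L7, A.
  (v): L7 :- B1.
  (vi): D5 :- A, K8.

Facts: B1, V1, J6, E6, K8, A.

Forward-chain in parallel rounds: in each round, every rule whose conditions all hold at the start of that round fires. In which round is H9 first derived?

3

Round 1 — (ii), (v), (vi), derive S8, L7, D5.
Round 2 — (iv), derive Q5.
Round 3 — (iii), derive H9.
H9 first appears in round 3.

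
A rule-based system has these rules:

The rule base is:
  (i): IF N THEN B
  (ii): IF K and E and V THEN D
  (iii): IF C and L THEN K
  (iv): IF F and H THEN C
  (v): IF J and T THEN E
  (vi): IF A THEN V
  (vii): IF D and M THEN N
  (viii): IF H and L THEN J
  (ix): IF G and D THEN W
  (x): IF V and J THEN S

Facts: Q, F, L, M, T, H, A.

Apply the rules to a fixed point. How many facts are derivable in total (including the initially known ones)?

Round 1 fires (iv), (vi), (viii), giving C, V, J.
Round 2 fires (iii), (v), (x), giving K, E, S.
Round 3 fires (ii), giving D.
Round 4 fires (vii), giving N.
Round 5 fires (i), giving B.
Closure: {A, B, C, D, E, F, H, J, K, L, M, N, Q, S, T, V} — 16 facts.

16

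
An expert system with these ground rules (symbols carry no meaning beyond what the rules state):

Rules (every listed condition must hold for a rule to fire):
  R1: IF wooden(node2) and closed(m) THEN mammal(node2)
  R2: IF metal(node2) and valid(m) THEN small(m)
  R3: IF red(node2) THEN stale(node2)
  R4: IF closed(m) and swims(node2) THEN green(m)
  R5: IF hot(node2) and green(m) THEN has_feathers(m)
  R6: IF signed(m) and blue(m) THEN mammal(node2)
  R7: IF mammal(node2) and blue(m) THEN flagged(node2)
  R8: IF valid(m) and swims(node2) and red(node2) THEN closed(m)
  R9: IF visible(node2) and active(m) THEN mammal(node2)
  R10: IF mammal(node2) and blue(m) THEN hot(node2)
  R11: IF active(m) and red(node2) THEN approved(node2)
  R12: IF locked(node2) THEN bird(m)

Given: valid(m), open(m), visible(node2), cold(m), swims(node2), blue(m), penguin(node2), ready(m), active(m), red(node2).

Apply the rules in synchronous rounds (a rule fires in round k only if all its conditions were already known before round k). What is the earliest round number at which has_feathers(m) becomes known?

3

Round 1 fires R3, R8, R9, R11, giving stale(node2), closed(m), mammal(node2), approved(node2).
Round 2 fires R4, R7, R10, giving green(m), flagged(node2), hot(node2).
Round 3 fires R5, giving has_feathers(m).
has_feathers(m) first appears in round 3.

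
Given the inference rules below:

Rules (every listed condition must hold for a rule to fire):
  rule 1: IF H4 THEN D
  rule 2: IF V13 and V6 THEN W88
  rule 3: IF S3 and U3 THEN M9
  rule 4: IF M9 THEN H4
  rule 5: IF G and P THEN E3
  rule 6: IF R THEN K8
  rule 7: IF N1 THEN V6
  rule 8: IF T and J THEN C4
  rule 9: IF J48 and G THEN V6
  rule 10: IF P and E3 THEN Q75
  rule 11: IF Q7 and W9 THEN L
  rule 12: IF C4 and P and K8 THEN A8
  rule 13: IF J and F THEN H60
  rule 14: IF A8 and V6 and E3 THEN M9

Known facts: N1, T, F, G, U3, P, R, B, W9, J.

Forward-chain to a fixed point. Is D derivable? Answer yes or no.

Round 1 — rule 5, rule 6, rule 7, rule 8, rule 13, derive E3, K8, V6, C4, H60.
Round 2 — rule 10, rule 12, derive Q75, A8.
Round 3 — rule 14, derive M9.
Round 4 — rule 4, derive H4.
Round 5 — rule 1, derive D.
D appears in round 5, so it is derivable.

yes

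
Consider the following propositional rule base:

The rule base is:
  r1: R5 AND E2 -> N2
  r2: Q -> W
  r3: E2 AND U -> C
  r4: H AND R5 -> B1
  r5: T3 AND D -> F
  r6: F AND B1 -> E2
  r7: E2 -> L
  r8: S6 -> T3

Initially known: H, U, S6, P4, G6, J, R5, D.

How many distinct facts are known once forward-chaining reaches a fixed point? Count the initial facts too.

Round 1: r4 [H AND R5 -> B1]; r8 [S6 -> T3]. New: B1, T3.
Round 2: r5 [T3 AND D -> F]. New: F.
Round 3: r6 [F AND B1 -> E2]. New: E2.
Round 4: r1 [R5 AND E2 -> N2]; r3 [E2 AND U -> C]; r7 [E2 -> L]. New: N2, C, L.
Closure: {B1, C, D, E2, F, G6, H, J, L, N2, P4, R5, S6, T3, U} — 15 facts.

15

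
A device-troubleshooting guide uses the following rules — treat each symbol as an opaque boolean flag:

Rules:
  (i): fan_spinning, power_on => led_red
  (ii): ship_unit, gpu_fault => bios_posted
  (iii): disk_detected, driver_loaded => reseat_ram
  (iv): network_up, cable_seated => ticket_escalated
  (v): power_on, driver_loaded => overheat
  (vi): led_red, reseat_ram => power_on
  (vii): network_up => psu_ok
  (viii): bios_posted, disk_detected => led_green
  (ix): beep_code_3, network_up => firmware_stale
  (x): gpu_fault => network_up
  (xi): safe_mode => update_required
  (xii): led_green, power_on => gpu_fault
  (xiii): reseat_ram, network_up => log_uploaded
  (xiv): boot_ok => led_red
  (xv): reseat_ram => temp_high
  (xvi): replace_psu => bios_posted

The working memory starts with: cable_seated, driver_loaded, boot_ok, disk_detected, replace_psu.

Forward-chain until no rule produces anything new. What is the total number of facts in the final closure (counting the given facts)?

Round 1: (iii) [disk_detected, driver_loaded => reseat_ram]; (xiv) [boot_ok => led_red]; (xvi) [replace_psu => bios_posted]. Adds reseat_ram, led_red, bios_posted.
Round 2: (vi) [led_red, reseat_ram => power_on]; (viii) [bios_posted, disk_detected => led_green]; (xv) [reseat_ram => temp_high]. Adds power_on, led_green, temp_high.
Round 3: (v) [power_on, driver_loaded => overheat]; (xii) [led_green, power_on => gpu_fault]. Adds overheat, gpu_fault.
Round 4: (x) [gpu_fault => network_up]. Adds network_up.
Round 5: (iv) [network_up, cable_seated => ticket_escalated]; (vii) [network_up => psu_ok]; (xiii) [reseat_ram, network_up => log_uploaded]. Adds ticket_escalated, psu_ok, log_uploaded.
Closure: {bios_posted, boot_ok, cable_seated, disk_detected, driver_loaded, gpu_fault, led_green, led_red, log_uploaded, network_up, overheat, power_on, psu_ok, replace_psu, reseat_ram, temp_high, ticket_escalated} — 17 facts.

17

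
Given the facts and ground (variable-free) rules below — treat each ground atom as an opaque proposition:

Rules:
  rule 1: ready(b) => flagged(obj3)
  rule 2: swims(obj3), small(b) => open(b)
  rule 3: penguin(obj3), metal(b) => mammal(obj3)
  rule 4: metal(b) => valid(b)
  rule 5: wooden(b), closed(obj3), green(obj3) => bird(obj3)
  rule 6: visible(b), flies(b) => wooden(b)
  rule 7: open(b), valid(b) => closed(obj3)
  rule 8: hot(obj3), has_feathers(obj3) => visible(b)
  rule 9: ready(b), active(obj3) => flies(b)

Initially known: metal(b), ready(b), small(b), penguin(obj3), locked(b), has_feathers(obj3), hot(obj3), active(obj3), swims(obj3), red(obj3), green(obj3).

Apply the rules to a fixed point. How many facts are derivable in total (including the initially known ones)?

20

[1] rule 1 [ready(b) => flagged(obj3)]; rule 2 [swims(obj3), small(b) => open(b)]; rule 3 [penguin(obj3), metal(b) => mammal(obj3)]; rule 4 [metal(b) => valid(b)]; rule 8 [hot(obj3), has_feathers(obj3) => visible(b)]; rule 9 [ready(b), active(obj3) => flies(b)]. ⇒ new: flagged(obj3), open(b), mammal(obj3), valid(b), visible(b), flies(b).
[2] rule 6 [visible(b), flies(b) => wooden(b)]; rule 7 [open(b), valid(b) => closed(obj3)]. ⇒ new: wooden(b), closed(obj3).
[3] rule 5 [wooden(b), closed(obj3), green(obj3) => bird(obj3)]. ⇒ new: bird(obj3).
Closure: {active(obj3), bird(obj3), closed(obj3), flagged(obj3), flies(b), green(obj3), has_feathers(obj3), hot(obj3), locked(b), mammal(obj3), metal(b), open(b), penguin(obj3), ready(b), red(obj3), small(b), swims(obj3), valid(b), visible(b), wooden(b)} — 20 facts.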